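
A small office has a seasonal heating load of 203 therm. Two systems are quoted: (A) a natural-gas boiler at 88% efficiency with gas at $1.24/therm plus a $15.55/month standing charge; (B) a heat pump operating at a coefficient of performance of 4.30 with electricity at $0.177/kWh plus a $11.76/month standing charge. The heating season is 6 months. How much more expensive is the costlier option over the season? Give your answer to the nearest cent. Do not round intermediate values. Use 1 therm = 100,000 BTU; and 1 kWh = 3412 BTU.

$63.88

Heat load = 203 therm × 100,000 = 20,300,000 BTU
Gas: input = 20,300,000 / 0.88 = 23,068,182 BTU = 230.7 therm → 230.7 × $1.24 = $286.05; + 6 × $15.55 standing = $379.35
Heat pump: 20,300,000 BTU / 3412 = 5,950 kWh heat; / 4.30 = 1,384 kWh in → × $0.177 = $244.90; + 6 × $11.76 standing = $315.46
Difference = |$379.35 − $315.46| = $63.88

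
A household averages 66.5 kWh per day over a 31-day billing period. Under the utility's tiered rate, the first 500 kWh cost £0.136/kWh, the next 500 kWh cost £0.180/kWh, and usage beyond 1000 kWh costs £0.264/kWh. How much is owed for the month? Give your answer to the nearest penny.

£438.24

Usage = 66.5 kWh/day × 31 days = 2061.5 kWh
First 500 kWh × £0.136 = £68.00
Next 500 kWh × £0.180 = £90.00
Remaining 1061.5 kWh × £0.264 = £280.24
Total = £438.24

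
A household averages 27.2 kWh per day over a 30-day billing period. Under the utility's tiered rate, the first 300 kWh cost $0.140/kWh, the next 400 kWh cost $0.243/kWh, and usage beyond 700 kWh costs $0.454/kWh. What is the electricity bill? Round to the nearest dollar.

$192

Usage = 27.2 kWh/day × 30 days = 816 kWh
First 300 kWh × $0.140 = $42.00
Next 400 kWh × $0.243 = $97.20
Remaining 116 kWh × $0.454 = $52.66
Total = $191.86 ≈ $192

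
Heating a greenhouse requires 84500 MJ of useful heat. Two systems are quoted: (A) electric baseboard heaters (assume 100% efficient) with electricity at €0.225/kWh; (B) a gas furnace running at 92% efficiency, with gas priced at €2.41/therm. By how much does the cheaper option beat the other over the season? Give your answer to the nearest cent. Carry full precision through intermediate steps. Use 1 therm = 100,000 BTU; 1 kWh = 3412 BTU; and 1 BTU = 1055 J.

Heat load = 84500 MJ = 84,500,000,000 J / 1055 = 80,094,787 BTU
Gas: input = 80,094,787 / 0.92 = 87,059,551 BTU = 870.6 therm → 870.6 × €2.41 = €2,098.14
Electric: 80,094,787 BTU / 3412 = 23,470 kWh → × €0.225 = €5,281.75
Difference = |€2,098.14 − €5,281.75| = €3,183.61

€3183.61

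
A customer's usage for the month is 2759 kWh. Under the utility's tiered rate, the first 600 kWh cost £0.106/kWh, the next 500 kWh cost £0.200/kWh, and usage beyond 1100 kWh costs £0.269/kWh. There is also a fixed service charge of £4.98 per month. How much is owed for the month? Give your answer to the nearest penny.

First 600 kWh × £0.106 = £63.60
Next 500 kWh × £0.200 = £100.00
Remaining 1659 kWh × £0.269 = £446.27
Energy charge = £609.87; + service £4.98 = £614.85

£614.85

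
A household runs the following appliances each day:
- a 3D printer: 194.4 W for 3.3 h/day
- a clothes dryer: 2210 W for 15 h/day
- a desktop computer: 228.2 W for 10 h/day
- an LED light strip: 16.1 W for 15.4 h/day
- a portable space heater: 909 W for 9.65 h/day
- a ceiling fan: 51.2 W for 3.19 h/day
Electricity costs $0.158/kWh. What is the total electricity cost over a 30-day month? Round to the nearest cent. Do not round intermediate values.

3D printer: 194.4 W × 3.3 h × 30 d = 19,246 Wh = 19.25 kWh
clothes dryer: 2210 W × 15 h × 30 d = 994,500 Wh = 994.5 kWh
desktop computer: 228.2 W × 10 h × 30 d = 68,460 Wh = 68.46 kWh
LED light strip: 16.1 W × 15.4 h × 30 d = 7,438 Wh = 7.438 kWh
portable space heater: 909 W × 9.65 h × 30 d = 263,156 Wh = 263.2 kWh
ceiling fan: 51.2 W × 3.19 h × 30 d = 4,900 Wh = 4.9 kWh
Total energy = 19.25 + 994.5 + 68.46 + 7.438 + 263.2 + 4.9 = 1,358 kWh
Cost = 1,358 kWh × $0.158 = $214.52

$214.52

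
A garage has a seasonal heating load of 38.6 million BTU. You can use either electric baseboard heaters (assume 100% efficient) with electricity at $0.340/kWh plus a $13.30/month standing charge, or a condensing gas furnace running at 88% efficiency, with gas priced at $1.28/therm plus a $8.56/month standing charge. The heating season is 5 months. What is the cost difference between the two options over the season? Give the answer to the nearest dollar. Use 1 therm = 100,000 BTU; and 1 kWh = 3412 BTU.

$3309

Heat load = 38.6 × 10⁶ BTU = 38,600,000 BTU
Gas: input = 38,600,000 / 0.88 = 43,863,636 BTU = 438.6 therm → 438.6 × $1.28 = $561.45; + 5 × $8.56 standing = $604.25
Electric: 38,600,000 BTU / 3412 = 11,310 kWh → × $0.340 = $3,846.42; + 5 × $13.30 standing = $3,912.92
Difference = |$604.25 − $3,912.92| = $3,308.67 ≈ $3309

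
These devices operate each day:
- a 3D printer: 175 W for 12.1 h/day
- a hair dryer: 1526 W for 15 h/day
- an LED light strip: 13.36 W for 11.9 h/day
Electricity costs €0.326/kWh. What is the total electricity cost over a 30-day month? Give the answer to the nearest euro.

3D printer: 175 W × 12.1 h × 30 d = 63,525 Wh = 63.52 kWh
hair dryer: 1526 W × 15 h × 30 d = 686,700 Wh = 686.7 kWh
LED light strip: 13.36 W × 11.9 h × 30 d = 4,770 Wh = 4.77 kWh
Total energy = 63.52 + 686.7 + 4.77 = 755 kWh
Cost = 755 kWh × €0.326 = €246.13 ≈ €246

€246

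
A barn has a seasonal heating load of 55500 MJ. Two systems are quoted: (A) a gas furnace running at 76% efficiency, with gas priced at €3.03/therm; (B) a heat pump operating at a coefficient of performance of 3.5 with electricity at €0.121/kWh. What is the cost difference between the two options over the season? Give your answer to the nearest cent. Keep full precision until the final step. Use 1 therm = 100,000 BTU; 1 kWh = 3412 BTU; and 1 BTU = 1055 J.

€1564.32

Heat load = 55500 MJ = 55,500,000,000 J / 1055 = 52,606,635 BTU
Gas: input = 52,606,635 / 0.76 = 69,219,257 BTU = 692.2 therm → 692.2 × €3.03 = €2,097.34
Heat pump: 52,606,635 BTU / 3412 = 15,420 kWh heat; / 3.5 = 4,405 kWh in → × €0.121 = €533.03
Difference = |€2,097.34 − €533.03| = €1,564.32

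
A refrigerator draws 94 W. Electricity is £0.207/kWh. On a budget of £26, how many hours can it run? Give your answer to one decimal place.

1336.2 h

Energy budget = £26 / £0.207 per kWh = 125.6 kWh = 125,604 Wh
Runtime = 125,604 Wh / 94 W = 1,336 h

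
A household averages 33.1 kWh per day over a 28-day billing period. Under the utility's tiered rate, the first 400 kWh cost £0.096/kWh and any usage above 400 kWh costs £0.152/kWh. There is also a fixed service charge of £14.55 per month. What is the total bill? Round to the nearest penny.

Usage = 33.1 kWh/day × 28 days = 926.8 kWh
First 400 kWh × £0.096 = £38.40
Remaining 526.8 kWh × £0.152 = £80.07
Energy charge = £118.47; + service £14.55 = £133.02

£133.02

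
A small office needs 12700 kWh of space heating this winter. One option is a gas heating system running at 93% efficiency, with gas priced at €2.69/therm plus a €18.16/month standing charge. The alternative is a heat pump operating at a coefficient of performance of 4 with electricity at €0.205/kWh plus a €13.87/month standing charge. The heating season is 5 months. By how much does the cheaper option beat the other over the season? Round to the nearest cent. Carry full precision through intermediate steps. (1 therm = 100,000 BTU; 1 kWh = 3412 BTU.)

Heat load = 12700 kWh × 3412 = 43,332,400 BTU
Gas: input = 43,332,400 / 0.93 = 46,593,978 BTU = 465.9 therm → 465.9 × €2.69 = €1,253.38; + 5 × €18.16 standing = €1,344.18
Heat pump: 43,332,400 BTU / 3412 = 12,700 kWh heat; / 4 = 3,175 kWh in → × €0.205 = €650.88; + 5 × €13.87 standing = €720.23
Difference = |€1,344.18 − €720.23| = €623.95

€623.95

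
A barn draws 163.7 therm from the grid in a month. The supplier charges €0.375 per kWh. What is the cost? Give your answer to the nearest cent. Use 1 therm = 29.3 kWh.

163.7 therm × (29.3 kWh/therm) = 4,796 kWh
Cost = 4,796 kWh × €0.375/kWh = €1,798.65

€1798.65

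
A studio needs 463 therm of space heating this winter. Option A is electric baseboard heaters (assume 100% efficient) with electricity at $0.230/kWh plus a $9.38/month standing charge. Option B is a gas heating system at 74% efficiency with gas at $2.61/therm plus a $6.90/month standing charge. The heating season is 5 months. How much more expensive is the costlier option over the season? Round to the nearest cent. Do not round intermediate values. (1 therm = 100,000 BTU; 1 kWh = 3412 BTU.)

$1500.43

Heat load = 463 therm × 100,000 = 46,300,000 BTU
Gas: input = 46,300,000 / 0.74 = 62,567,568 BTU = 625.7 therm → 625.7 × $2.61 = $1,633.01; + 5 × $6.90 standing = $1,667.51
Electric: 46,300,000 BTU / 3412 = 13,570 kWh → × $0.230 = $3,121.04; + 5 × $9.38 standing = $3,167.94
Difference = |$1,667.51 − $3,167.94| = $1,500.43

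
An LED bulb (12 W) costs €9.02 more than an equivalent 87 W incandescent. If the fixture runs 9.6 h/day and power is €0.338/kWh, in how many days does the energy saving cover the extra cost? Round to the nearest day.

37 days

Power saved = 87 − 12 = 75 W
Daily energy saved = 75 W × 9.6 h = 720 Wh = 0.72 kWh
Daily savings = 0.72 × €0.338 = €0.2434
Payback = €9.02 / €0.2434 per day = 37.06 days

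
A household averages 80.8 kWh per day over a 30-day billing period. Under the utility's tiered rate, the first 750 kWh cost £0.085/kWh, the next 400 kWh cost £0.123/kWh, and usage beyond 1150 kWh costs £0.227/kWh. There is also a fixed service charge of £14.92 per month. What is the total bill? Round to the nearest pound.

Usage = 80.8 kWh/day × 30 days = 2424 kWh
First 750 kWh × £0.085 = £63.75
Next 400 kWh × £0.123 = £49.20
Remaining 1274 kWh × £0.227 = £289.20
Energy charge = £402.15; + service £14.92 = £417.07 ≈ £417

£417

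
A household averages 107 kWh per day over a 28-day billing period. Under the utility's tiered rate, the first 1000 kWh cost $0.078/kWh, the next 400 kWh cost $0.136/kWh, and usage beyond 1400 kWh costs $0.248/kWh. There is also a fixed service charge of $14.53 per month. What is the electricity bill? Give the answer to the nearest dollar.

$543

Usage = 107 kWh/day × 28 days = 2996 kWh
First 1000 kWh × $0.078 = $78.00
Next 400 kWh × $0.136 = $54.40
Remaining 1596 kWh × $0.248 = $395.81
Energy charge = $528.21; + service $14.53 = $542.74 ≈ $543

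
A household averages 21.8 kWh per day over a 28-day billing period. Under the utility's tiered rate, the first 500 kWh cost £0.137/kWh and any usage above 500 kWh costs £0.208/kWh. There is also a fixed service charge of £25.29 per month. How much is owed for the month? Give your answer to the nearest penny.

£116.75

Usage = 21.8 kWh/day × 28 days = 610.4 kWh
First 500 kWh × £0.137 = £68.50
Remaining 110.4 kWh × £0.208 = £22.96
Energy charge = £91.46; + service £25.29 = £116.75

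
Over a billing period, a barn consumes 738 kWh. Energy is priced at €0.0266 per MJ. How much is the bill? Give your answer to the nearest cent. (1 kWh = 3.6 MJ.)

€70.67

738 kWh × (3.6 MJ/kWh) = 2,657 MJ
Cost = 2,657 MJ × €0.0266/MJ = €70.67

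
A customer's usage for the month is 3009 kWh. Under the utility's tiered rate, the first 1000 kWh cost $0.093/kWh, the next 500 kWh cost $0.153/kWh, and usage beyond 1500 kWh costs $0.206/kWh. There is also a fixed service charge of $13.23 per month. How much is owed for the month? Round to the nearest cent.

$493.58

First 1000 kWh × $0.093 = $93.00
Next 500 kWh × $0.153 = $76.50
Remaining 1509 kWh × $0.206 = $310.85
Energy charge = $480.35; + service $13.23 = $493.58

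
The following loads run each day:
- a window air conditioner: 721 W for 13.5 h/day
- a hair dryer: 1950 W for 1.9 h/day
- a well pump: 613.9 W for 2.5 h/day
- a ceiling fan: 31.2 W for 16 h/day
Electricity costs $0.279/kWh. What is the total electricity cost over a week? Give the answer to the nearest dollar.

$30

window air conditioner: 721 W × 13.5 h × 7 d = 68,134 Wh = 68.13 kWh
hair dryer: 1950 W × 1.9 h × 7 d = 25,935 Wh = 25.93 kWh
well pump: 613.9 W × 2.5 h × 7 d = 10,743 Wh = 10.74 kWh
ceiling fan: 31.2 W × 16 h × 7 d = 3,494 Wh = 3.494 kWh
Total energy = 68.13 + 25.93 + 10.74 + 3.494 = 108.3 kWh
Cost = 108.3 kWh × $0.279 = $30.22 ≈ $30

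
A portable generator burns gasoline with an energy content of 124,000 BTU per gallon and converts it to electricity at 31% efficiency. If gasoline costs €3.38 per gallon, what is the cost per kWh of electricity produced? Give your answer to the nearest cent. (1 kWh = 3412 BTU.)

€0.30

Electrical output per gallon = 124,000 BTU × 0.31 / 3412 BTU/kWh = 11.27 kWh
Cost per kWh = €3.38 / 11.27 kWh = €0.300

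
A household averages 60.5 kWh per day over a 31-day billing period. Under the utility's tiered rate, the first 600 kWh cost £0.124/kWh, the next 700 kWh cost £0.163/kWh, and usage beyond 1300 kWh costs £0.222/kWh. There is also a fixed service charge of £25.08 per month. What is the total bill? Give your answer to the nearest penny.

Usage = 60.5 kWh/day × 31 days = 1875.5 kWh
First 600 kWh × £0.124 = £74.40
Next 700 kWh × £0.163 = £114.10
Remaining 575.5 kWh × £0.222 = £127.76
Energy charge = £316.26; + service £25.08 = £341.34

£341.34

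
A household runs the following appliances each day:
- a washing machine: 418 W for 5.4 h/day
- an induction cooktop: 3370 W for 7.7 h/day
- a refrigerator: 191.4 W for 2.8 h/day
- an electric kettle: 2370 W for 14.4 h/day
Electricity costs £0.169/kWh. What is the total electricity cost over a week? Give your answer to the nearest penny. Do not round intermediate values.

£74.38

washing machine: 418 W × 5.4 h × 7 d = 15,800 Wh = 15.8 kWh
induction cooktop: 3370 W × 7.7 h × 7 d = 181,643 Wh = 181.6 kWh
refrigerator: 191.4 W × 2.8 h × 7 d = 3,751 Wh = 3.751 kWh
electric kettle: 2370 W × 14.4 h × 7 d = 238,896 Wh = 238.9 kWh
Total energy = 15.8 + 181.6 + 3.751 + 238.9 = 440.1 kWh
Cost = 440.1 kWh × £0.169 = £74.38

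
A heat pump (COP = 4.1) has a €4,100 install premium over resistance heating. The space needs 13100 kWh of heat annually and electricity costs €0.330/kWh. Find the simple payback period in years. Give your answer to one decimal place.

Resistance: 13100 kWh × €0.330 = €4,323.00/yr
Heat pump: 13100 / 4.1 = 3195 kWh in → × €0.330 = €1,054.39/yr
Annual savings = €3,268.61
Payback = €4,100 / €3,268.61 = 1.25 years

1.3 years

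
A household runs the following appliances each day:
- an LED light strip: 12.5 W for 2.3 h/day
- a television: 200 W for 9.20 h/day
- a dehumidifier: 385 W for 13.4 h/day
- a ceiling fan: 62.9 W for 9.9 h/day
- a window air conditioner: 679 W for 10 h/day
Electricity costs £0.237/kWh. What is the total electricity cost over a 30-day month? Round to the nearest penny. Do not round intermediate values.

£102.67

LED light strip: 12.5 W × 2.3 h × 30 d = 862 Wh = 0.8625 kWh
television: 200 W × 9.20 h × 30 d = 55,200 Wh = 55.2 kWh
dehumidifier: 385 W × 13.4 h × 30 d = 154,770 Wh = 154.8 kWh
ceiling fan: 62.9 W × 9.9 h × 30 d = 18,681 Wh = 18.68 kWh
window air conditioner: 679 W × 10 h × 30 d = 203,700 Wh = 203.7 kWh
Total energy = 0.8625 + 55.2 + 154.8 + 18.68 + 203.7 = 433.2 kWh
Cost = 433.2 kWh × £0.237 = £102.67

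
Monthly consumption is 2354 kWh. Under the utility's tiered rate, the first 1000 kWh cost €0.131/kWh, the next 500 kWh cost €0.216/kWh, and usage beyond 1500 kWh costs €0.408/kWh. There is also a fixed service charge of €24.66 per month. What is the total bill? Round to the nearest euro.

First 1000 kWh × €0.131 = €131.00
Next 500 kWh × €0.216 = €108.00
Remaining 854 kWh × €0.408 = €348.43
Energy charge = €587.43; + service €24.66 = €612.09 ≈ €612

€612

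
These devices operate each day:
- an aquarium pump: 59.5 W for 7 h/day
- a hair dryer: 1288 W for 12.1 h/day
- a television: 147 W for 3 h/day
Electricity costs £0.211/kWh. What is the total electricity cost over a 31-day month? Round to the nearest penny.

aquarium pump: 59.5 W × 7 h × 31 d = 12,912 Wh = 12.91 kWh
hair dryer: 1288 W × 12.1 h × 31 d = 483,129 Wh = 483.1 kWh
television: 147 W × 3 h × 31 d = 13,671 Wh = 13.67 kWh
Total energy = 12.91 + 483.1 + 13.67 = 509.7 kWh
Cost = 509.7 kWh × £0.211 = £107.55

£107.55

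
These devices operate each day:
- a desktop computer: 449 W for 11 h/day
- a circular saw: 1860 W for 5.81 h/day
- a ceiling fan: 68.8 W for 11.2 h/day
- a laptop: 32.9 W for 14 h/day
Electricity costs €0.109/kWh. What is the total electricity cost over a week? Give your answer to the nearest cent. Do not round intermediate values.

desktop computer: 449 W × 11 h × 7 d = 34,573 Wh = 34.57 kWh
circular saw: 1860 W × 5.81 h × 7 d = 75,646 Wh = 75.65 kWh
ceiling fan: 68.8 W × 11.2 h × 7 d = 5,394 Wh = 5.394 kWh
laptop: 32.9 W × 14 h × 7 d = 3,224 Wh = 3.224 kWh
Total energy = 34.57 + 75.65 + 5.394 + 3.224 = 118.8 kWh
Cost = 118.8 kWh × €0.109 = €12.95

€12.95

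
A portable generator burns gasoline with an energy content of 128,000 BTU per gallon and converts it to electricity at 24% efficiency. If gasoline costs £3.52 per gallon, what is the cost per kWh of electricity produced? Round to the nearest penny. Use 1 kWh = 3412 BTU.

Electrical output per gallon = 128,000 BTU × 0.24 / 3412 BTU/kWh = 9.004 kWh
Cost per kWh = £3.52 / 9.004 kWh = £0.391

£0.39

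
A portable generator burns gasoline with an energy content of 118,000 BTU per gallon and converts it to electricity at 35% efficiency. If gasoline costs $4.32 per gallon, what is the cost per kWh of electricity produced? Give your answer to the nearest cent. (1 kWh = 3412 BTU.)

Electrical output per gallon = 118,000 BTU × 0.35 / 3412 BTU/kWh = 12.1 kWh
Cost per kWh = $4.32 / 12.1 kWh = $0.357

$0.36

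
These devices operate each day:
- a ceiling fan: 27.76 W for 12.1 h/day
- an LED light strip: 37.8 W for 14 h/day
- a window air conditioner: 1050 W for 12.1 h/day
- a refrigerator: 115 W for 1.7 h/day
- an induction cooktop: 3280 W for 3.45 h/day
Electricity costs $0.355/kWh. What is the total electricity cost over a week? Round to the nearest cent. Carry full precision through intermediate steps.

ceiling fan: 27.76 W × 12.1 h × 7 d = 2,351 Wh = 2.351 kWh
LED light strip: 37.8 W × 14 h × 7 d = 3,704 Wh = 3.704 kWh
window air conditioner: 1050 W × 12.1 h × 7 d = 88,935 Wh = 88.94 kWh
refrigerator: 115 W × 1.7 h × 7 d = 1,368 Wh = 1.369 kWh
induction cooktop: 3280 W × 3.45 h × 7 d = 79,212 Wh = 79.21 kWh
Total energy = 2.351 + 3.704 + 88.94 + 1.369 + 79.21 = 175.6 kWh
Cost = 175.6 kWh × $0.355 = $62.33

$62.33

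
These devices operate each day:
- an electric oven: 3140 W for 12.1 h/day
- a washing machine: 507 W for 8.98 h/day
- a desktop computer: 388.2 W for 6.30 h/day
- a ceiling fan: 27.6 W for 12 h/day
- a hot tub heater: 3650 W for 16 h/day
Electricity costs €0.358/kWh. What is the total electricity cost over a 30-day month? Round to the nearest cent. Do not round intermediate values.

€1113.99

electric oven: 3140 W × 12.1 h × 30 d = 1,139,820 Wh = 1,140 kWh
washing machine: 507 W × 8.98 h × 30 d = 136,586 Wh = 136.6 kWh
desktop computer: 388.2 W × 6.30 h × 30 d = 73,370 Wh = 73.37 kWh
ceiling fan: 27.6 W × 12 h × 30 d = 9,936 Wh = 9.936 kWh
hot tub heater: 3650 W × 16 h × 30 d = 1,752,000 Wh = 1,752 kWh
Total energy = 1,140 + 136.6 + 73.37 + 9.936 + 1,752 = 3,112 kWh
Cost = 3,112 kWh × €0.358 = €1,113.99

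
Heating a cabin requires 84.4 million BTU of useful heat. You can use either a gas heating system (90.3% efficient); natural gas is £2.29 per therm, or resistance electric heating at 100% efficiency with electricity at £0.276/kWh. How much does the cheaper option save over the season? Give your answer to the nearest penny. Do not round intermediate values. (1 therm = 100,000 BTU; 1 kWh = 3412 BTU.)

Heat load = 84.4 × 10⁶ BTU = 84,400,000 BTU
Gas: input = 84,400,000 / 0.903 = 93,466,224 BTU = 934.7 therm → 934.7 × £2.29 = £2,140.38
Electric: 84,400,000 BTU / 3412 = 24,740 kWh → × £0.276 = £6,827.20
Difference = |£2,140.38 − £6,827.20| = £4,686.82

£4686.82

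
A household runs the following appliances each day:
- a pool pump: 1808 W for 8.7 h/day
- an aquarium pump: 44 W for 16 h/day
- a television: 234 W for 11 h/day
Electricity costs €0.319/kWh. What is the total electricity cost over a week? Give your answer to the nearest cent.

pool pump: 1808 W × 8.7 h × 7 d = 110,107 Wh = 110.1 kWh
aquarium pump: 44 W × 16 h × 7 d = 4,928 Wh = 4.928 kWh
television: 234 W × 11 h × 7 d = 18,018 Wh = 18.02 kWh
Total energy = 110.1 + 4.928 + 18.02 = 133.1 kWh
Cost = 133.1 kWh × €0.319 = €42.44

€42.44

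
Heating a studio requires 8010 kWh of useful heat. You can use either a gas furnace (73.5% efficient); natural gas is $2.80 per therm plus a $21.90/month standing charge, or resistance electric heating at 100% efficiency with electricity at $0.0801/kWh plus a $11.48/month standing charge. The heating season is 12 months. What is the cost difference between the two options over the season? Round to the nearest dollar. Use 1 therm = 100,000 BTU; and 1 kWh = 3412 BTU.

$525

Heat load = 8010 kWh × 3412 = 27,330,120 BTU
Gas: input = 27,330,120 / 0.735 = 37,183,837 BTU = 371.8 therm → 371.8 × $2.80 = $1,041.15; + 12 × $21.90 standing = $1,303.95
Electric: 27,330,120 BTU / 3412 = 8,010 kWh → × $0.0801 = $641.60; + 12 × $11.48 standing = $779.36
Difference = |$1,303.95 − $779.36| = $524.59 ≈ $525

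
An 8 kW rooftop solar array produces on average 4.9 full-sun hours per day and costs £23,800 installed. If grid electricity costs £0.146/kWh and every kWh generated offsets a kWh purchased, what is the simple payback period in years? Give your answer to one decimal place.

Daily generation = 8 kW × 4.9 h = 39.2 kWh
Annual generation = 39.2 × 365 = 14308 kWh
Annual savings = 14308 × £0.146 = £2,088.97
Payback = £23,800 / £2,088.97 = 11.4 years

11.4 years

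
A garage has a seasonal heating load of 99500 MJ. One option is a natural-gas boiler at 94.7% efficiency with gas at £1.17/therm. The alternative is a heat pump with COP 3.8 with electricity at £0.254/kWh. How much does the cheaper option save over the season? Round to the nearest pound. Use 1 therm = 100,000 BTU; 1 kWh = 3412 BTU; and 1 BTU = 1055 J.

Heat load = 99500 MJ = 99,500,000,000 J / 1055 = 94,312,796 BTU
Gas: input = 94,312,796 / 0.947 = 99,591,126 BTU = 995.9 therm → 995.9 × £1.17 = £1,165.22
Heat pump: 94,312,796 BTU / 3412 = 27,640 kWh heat; / 3.8 = 7,274 kWh in → × £0.254 = £1,847.62
Difference = |£1,165.22 − £1,847.62| = £682.40 ≈ £682

£682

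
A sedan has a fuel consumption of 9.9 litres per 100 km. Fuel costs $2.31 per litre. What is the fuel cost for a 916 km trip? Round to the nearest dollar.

Fuel = 9.9 L/100 km × 916 km / 100 = 90.68 L
Cost = 90.68 L × $2.31/L = $209.48 ≈ $209

$209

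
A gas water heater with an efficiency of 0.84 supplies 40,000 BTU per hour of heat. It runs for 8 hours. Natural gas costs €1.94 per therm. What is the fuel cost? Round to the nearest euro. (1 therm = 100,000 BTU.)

€7

Heat delivered = 40,000 BTU/h × 8 h = 320,000 BTU
Gas input = 320,000 / 0.84 = 380,952 BTU
= 380,952 / 100,000 = 3.81 therm
Cost = 3.81 × €1.94/therm = €7.39 ≈ €7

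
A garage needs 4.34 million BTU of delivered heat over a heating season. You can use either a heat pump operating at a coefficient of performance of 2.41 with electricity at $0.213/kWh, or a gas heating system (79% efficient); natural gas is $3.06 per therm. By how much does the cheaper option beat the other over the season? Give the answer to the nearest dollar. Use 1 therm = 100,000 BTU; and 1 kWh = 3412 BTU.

Heat load = 4.34 × 10⁶ BTU = 4,340,000 BTU
Gas: input = 4,340,000 / 0.79 = 5,493,671 BTU = 54.94 therm → 54.94 × $3.06 = $168.11
Heat pump: 4,340,000 BTU / 3412 = 1,272 kWh heat; / 2.41 = 527.8 kWh in → × $0.213 = $112.42
Difference = |$168.11 − $112.42| = $55.69 ≈ $56

$56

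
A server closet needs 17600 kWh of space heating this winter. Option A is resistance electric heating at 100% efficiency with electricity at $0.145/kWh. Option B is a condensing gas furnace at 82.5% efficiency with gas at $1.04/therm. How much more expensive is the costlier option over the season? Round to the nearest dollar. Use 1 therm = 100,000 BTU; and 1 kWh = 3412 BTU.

Heat load = 17600 kWh × 3412 = 60,051,200 BTU
Gas: input = 60,051,200 / 0.825 = 72,789,333 BTU = 727.9 therm → 727.9 × $1.04 = $757.01
Electric: 60,051,200 BTU / 3412 = 17,600 kWh → × $0.145 = $2,552.00
Difference = |$757.01 − $2,552.00| = $1,794.99 ≈ $1795

$1795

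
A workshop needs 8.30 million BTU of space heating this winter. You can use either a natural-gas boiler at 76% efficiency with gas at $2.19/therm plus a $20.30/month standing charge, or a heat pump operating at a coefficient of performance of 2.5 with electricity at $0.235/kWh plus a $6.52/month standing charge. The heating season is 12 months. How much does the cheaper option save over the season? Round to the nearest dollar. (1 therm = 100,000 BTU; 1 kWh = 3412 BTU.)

$176

Heat load = 8.30 × 10⁶ BTU = 8,300,000 BTU
Gas: input = 8,300,000 / 0.76 = 10,921,053 BTU = 109.2 therm → 109.2 × $2.19 = $239.17; + 12 × $20.30 standing = $482.77
Heat pump: 8,300,000 BTU / 3412 = 2,433 kWh heat; / 2.5 = 973 kWh in → × $0.235 = $228.66; + 12 × $6.52 standing = $306.90
Difference = |$482.77 − $306.90| = $175.87 ≈ $176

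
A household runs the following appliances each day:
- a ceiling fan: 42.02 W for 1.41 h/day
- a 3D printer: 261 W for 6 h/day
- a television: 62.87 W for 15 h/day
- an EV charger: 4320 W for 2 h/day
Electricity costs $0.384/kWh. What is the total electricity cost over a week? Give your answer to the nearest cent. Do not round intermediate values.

ceiling fan: 42.02 W × 1.41 h × 7 d = 415 Wh = 0.4147 kWh
3D printer: 261 W × 6 h × 7 d = 10,962 Wh = 10.96 kWh
television: 62.87 W × 15 h × 7 d = 6,601 Wh = 6.601 kWh
EV charger: 4320 W × 2 h × 7 d = 60,480 Wh = 60.48 kWh
Total energy = 0.4147 + 10.96 + 6.601 + 60.48 = 78.46 kWh
Cost = 78.46 kWh × $0.384 = $30.13

$30.13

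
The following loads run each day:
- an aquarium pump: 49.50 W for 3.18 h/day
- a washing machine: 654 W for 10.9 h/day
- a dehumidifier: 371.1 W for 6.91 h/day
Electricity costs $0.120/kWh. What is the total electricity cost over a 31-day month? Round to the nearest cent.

$36.64

aquarium pump: 49.50 W × 3.18 h × 31 d = 4,880 Wh = 4.88 kWh
washing machine: 654 W × 10.9 h × 31 d = 220,987 Wh = 221 kWh
dehumidifier: 371.1 W × 6.91 h × 31 d = 79,493 Wh = 79.49 kWh
Total energy = 4.88 + 221 + 79.49 = 305.4 kWh
Cost = 305.4 kWh × $0.120 = $36.64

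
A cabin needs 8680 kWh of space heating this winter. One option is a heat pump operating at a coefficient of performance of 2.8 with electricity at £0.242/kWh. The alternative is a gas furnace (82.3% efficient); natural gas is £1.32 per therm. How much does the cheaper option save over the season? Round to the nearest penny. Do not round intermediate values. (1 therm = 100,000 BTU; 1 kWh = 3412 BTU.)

£275.19

Heat load = 8680 kWh × 3412 = 29,616,160 BTU
Gas: input = 29,616,160 / 0.823 = 35,985,614 BTU = 359.9 therm → 359.9 × £1.32 = £475.01
Heat pump: 29,616,160 BTU / 3412 = 8,680 kWh heat; / 2.8 = 3,100 kWh in → × £0.242 = £750.20
Difference = |£475.01 − £750.20| = £275.19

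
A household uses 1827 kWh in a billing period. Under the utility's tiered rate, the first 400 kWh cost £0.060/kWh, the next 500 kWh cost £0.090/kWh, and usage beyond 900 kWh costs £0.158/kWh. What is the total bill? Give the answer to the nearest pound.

£215

First 400 kWh × £0.060 = £24.00
Next 500 kWh × £0.090 = £45.00
Remaining 927 kWh × £0.158 = £146.47
Total = £215.47 ≈ £215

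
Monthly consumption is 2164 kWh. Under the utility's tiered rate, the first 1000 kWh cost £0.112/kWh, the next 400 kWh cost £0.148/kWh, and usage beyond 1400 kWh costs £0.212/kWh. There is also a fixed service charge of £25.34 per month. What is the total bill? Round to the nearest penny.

£358.51

First 1000 kWh × £0.112 = £112.00
Next 400 kWh × £0.148 = £59.20
Remaining 764 kWh × £0.212 = £161.97
Energy charge = £333.17; + service £25.34 = £358.51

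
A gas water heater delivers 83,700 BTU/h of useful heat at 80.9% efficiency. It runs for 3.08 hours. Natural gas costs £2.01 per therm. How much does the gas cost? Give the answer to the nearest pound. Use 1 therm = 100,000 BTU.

Heat delivered = 83,700 BTU/h × 3.08 h = 257,796 BTU
Gas input = 257,796 / 0.809 = 318,660 BTU
= 318,660 / 100,000 = 3.187 therm
Cost = 3.187 × £2.01/therm = £6.41 ≈ £6

£6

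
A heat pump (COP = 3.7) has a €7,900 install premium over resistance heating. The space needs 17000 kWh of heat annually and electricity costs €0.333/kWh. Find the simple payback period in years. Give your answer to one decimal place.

1.9 years

Resistance: 17000 kWh × €0.333 = €5,661.00/yr
Heat pump: 17000 / 3.7 = 4595 kWh in → × €0.333 = €1,530.00/yr
Annual savings = €4,131.00
Payback = €7,900 / €4,131.00 = 1.91 years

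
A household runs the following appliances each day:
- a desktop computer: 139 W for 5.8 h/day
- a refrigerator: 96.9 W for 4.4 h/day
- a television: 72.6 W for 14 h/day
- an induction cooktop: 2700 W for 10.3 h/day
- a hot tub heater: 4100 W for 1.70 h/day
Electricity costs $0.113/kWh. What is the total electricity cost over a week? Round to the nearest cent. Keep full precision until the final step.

desktop computer: 139 W × 5.8 h × 7 d = 5,643 Wh = 5.643 kWh
refrigerator: 96.9 W × 4.4 h × 7 d = 2,985 Wh = 2.985 kWh
television: 72.6 W × 14 h × 7 d = 7,115 Wh = 7.115 kWh
induction cooktop: 2700 W × 10.3 h × 7 d = 194,670 Wh = 194.7 kWh
hot tub heater: 4100 W × 1.70 h × 7 d = 48,790 Wh = 48.79 kWh
Total energy = 5.643 + 2.985 + 7.115 + 194.7 + 48.79 = 259.2 kWh
Cost = 259.2 kWh × $0.113 = $29.29

$29.29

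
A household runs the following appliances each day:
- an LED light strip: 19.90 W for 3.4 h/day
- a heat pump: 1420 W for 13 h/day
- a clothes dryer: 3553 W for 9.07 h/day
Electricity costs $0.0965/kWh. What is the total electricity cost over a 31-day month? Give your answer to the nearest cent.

LED light strip: 19.90 W × 3.4 h × 31 d = 2,097 Wh = 2.097 kWh
heat pump: 1420 W × 13 h × 31 d = 572,260 Wh = 572.3 kWh
clothes dryer: 3553 W × 9.07 h × 31 d = 998,997 Wh = 999 kWh
Total energy = 2.097 + 572.3 + 999 = 1,573 kWh
Cost = 1,573 kWh × $0.0965 = $151.83

$151.83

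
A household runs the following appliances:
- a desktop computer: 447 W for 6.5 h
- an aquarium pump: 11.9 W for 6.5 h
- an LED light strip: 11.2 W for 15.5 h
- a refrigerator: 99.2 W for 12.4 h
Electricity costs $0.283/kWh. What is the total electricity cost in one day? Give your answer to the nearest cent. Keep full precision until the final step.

desktop computer: 447 W × 6.5 h = 2,906 Wh = 2.905 kWh
aquarium pump: 11.9 W × 6.5 h = 77 Wh = 0.07735 kWh
LED light strip: 11.2 W × 15.5 h = 174 Wh = 0.1736 kWh
refrigerator: 99.2 W × 12.4 h = 1,230 Wh = 1.23 kWh
Total energy = 2.905 + 0.07735 + 0.1736 + 1.23 = 4.387 kWh
Cost = 4.387 kWh × $0.283 = $1.24

$1.24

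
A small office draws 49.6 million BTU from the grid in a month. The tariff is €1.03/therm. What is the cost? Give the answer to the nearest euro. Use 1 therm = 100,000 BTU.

49.6 million BTU × (10 therm/million BTU) = 496 therm
Cost = 496 therm × €1.03/therm = €510.88 ≈ €511

€511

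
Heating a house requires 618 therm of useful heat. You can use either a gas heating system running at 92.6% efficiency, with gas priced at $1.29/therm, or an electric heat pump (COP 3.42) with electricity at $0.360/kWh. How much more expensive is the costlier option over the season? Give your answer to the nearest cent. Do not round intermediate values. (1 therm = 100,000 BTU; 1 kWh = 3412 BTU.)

$1045.65

Heat load = 618 therm × 100,000 = 61,800,000 BTU
Gas: input = 61,800,000 / 0.926 = 66,738,661 BTU = 667.4 therm → 667.4 × $1.29 = $860.93
Heat pump: 61,800,000 BTU / 3412 = 18,110 kWh heat; / 3.42 = 5,296 kWh in → × $0.360 = $1,906.58
Difference = |$860.93 − $1,906.58| = $1,045.65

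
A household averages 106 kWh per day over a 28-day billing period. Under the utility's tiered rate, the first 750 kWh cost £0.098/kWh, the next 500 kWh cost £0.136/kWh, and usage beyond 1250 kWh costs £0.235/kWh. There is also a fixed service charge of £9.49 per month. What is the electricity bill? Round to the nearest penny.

Usage = 106 kWh/day × 28 days = 2968 kWh
First 750 kWh × £0.098 = £73.50
Next 500 kWh × £0.136 = £68.00
Remaining 1718 kWh × £0.235 = £403.73
Energy charge = £545.23; + service £9.49 = £554.72

£554.72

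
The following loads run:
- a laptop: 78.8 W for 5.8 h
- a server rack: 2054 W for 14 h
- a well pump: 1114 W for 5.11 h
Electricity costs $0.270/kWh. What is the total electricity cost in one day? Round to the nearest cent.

$9.42

laptop: 78.8 W × 5.8 h = 457 Wh = 0.457 kWh
server rack: 2054 W × 14 h = 28,756 Wh = 28.76 kWh
well pump: 1114 W × 5.11 h = 5,693 Wh = 5.693 kWh
Total energy = 0.457 + 28.76 + 5.693 = 34.91 kWh
Cost = 34.91 kWh × $0.270 = $9.42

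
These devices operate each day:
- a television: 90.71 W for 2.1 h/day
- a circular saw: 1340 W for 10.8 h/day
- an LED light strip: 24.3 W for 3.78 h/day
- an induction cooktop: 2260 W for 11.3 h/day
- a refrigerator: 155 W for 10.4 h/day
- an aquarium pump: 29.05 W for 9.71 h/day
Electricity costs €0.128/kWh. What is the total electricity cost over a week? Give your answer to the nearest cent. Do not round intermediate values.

television: 90.71 W × 2.1 h × 7 d = 1,333 Wh = 1.333 kWh
circular saw: 1340 W × 10.8 h × 7 d = 101,304 Wh = 101.3 kWh
LED light strip: 24.3 W × 3.78 h × 7 d = 643 Wh = 0.643 kWh
induction cooktop: 2260 W × 11.3 h × 7 d = 178,766 Wh = 178.8 kWh
refrigerator: 155 W × 10.4 h × 7 d = 11,284 Wh = 11.28 kWh
aquarium pump: 29.05 W × 9.71 h × 7 d = 1,975 Wh = 1.975 kWh
Total energy = 1.333 + 101.3 + 0.643 + 178.8 + 11.28 + 1.975 = 295.3 kWh
Cost = 295.3 kWh × €0.128 = €37.80

€37.80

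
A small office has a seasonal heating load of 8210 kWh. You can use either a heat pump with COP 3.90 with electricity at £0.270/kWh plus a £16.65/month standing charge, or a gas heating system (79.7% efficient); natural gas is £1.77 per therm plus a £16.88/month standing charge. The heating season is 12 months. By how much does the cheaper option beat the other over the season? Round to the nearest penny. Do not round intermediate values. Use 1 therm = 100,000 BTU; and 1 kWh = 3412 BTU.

Heat load = 8210 kWh × 3412 = 28,012,520 BTU
Gas: input = 28,012,520 / 0.797 = 35,147,453 BTU = 351.5 therm → 351.5 × £1.77 = £622.11; + 12 × £16.88 standing = £824.67
Heat pump: 28,012,520 BTU / 3412 = 8,210 kWh heat; / 3.90 = 2,105 kWh in → × £0.270 = £568.38; + 12 × £16.65 standing = £768.18
Difference = |£824.67 − £768.18| = £56.49

£56.49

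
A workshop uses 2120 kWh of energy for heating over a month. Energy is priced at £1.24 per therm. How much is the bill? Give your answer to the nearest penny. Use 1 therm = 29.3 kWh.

£89.72

2120 kWh × (0.03413 therm/kWh) = 72.35 therm
Cost = 72.35 therm × £1.24/therm = £89.72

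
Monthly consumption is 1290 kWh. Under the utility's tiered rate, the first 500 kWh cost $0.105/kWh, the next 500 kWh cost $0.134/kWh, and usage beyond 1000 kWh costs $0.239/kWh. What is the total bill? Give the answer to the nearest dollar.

First 500 kWh × $0.105 = $52.50
Next 500 kWh × $0.134 = $67.00
Remaining 290 kWh × $0.239 = $69.31
Total = $188.81 ≈ $189

$189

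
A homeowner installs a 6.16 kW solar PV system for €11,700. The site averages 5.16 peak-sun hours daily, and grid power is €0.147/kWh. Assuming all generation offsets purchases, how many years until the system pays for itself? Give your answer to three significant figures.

6.86 years

Daily generation = 6.16 kW × 5.16 h = 31.79 kWh
Annual generation = 31.79 × 365 = 11602 kWh
Annual savings = 11602 × €0.147 = €1,705.46
Payback = €11,700 / €1,705.46 = 6.86 years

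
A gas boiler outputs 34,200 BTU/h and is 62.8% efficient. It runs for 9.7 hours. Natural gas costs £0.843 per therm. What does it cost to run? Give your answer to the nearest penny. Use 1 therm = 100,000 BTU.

£4.45

Heat delivered = 34,200 BTU/h × 9.7 h = 331,740 BTU
Gas input = 331,740 / 0.628 = 528,248 BTU
= 528,248 / 100,000 = 5.282 therm
Cost = 5.282 × £0.843/therm = £4.45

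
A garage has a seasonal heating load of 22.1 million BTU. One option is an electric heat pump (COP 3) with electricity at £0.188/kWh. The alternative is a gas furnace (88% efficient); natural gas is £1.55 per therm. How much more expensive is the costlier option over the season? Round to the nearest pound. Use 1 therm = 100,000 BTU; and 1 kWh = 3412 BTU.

Heat load = 22.1 × 10⁶ BTU = 22,100,000 BTU
Gas: input = 22,100,000 / 0.88 = 25,113,636 BTU = 251.1 therm → 251.1 × £1.55 = £389.26
Heat pump: 22,100,000 BTU / 3412 = 6,477 kWh heat; / 3 = 2,159 kWh in → × £0.188 = £405.90
Difference = |£389.26 − £405.90| = £16.64 ≈ £17

£17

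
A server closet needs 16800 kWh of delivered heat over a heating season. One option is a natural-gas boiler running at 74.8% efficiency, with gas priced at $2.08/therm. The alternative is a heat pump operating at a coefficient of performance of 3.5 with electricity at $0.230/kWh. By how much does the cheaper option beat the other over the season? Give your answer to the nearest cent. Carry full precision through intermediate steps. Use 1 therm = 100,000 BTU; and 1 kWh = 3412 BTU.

Heat load = 16800 kWh × 3412 = 57,321,600 BTU
Gas: input = 57,321,600 / 0.748 = 76,633,155 BTU = 766.3 therm → 766.3 × $2.08 = $1,593.97
Heat pump: 57,321,600 BTU / 3412 = 16,800 kWh heat; / 3.5 = 4,800 kWh in → × $0.230 = $1,104.00
Difference = |$1,593.97 − $1,104.00| = $489.97

$489.97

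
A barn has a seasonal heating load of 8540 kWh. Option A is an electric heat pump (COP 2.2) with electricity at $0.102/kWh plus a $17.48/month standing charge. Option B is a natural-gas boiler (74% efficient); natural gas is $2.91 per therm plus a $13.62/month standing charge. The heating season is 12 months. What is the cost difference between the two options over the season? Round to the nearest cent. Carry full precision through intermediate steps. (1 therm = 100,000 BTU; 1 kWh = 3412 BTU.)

$703.59

Heat load = 8540 kWh × 3412 = 29,138,480 BTU
Gas: input = 29,138,480 / 0.74 = 39,376,324 BTU = 393.8 therm → 393.8 × $2.91 = $1,145.85; + 12 × $13.62 standing = $1,309.29
Heat pump: 29,138,480 BTU / 3412 = 8,540 kWh heat; / 2.2 = 3,882 kWh in → × $0.102 = $395.95; + 12 × $17.48 standing = $605.71
Difference = |$1,309.29 − $605.71| = $703.59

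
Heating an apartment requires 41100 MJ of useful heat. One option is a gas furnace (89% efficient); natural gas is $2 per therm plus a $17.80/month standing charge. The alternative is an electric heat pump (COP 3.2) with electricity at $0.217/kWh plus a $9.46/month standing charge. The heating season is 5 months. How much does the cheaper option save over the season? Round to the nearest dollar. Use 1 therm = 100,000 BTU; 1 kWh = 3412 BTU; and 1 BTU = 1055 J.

Heat load = 41100 MJ = 41,100,000,000 J / 1055 = 38,957,346 BTU
Gas: input = 38,957,346 / 0.89 = 43,772,299 BTU = 437.7 therm → 437.7 × $2 = $875.45; + 5 × $17.80 standing = $964.45
Heat pump: 38,957,346 BTU / 3412 = 11,420 kWh heat; / 3.2 = 3,568 kWh in → × $0.217 = $774.27; + 5 × $9.46 standing = $821.57
Difference = |$964.45 − $821.57| = $142.88 ≈ $143

$143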